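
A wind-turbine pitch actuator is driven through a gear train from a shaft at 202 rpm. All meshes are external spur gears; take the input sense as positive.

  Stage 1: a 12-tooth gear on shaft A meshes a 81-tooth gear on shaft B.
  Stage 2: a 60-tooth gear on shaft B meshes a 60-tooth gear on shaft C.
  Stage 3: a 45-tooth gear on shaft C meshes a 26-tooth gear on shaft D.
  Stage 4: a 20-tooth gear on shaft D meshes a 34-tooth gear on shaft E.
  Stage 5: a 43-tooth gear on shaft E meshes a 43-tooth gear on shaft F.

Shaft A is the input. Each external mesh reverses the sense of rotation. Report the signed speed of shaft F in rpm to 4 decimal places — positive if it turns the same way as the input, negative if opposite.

Stage 1 [12T→81T]: ω = 202.0000×12/81 = 29.9259 rpm, dir flips to −; running = −29.9259
Stage 2 [60T→60T]: ω = 29.9259×60/60 = 29.9259 rpm, dir flips to +; running = +29.9259
Stage 3 [45T→26T]: ω = 29.9259×45/26 = 51.7949 rpm, dir flips to −; running = −51.7949
Stage 4 [20T→34T]: ω = 51.7949×20/34 = 30.4676 rpm, dir flips to +; running = +30.4676
Stage 5 [43T→43T]: ω = 30.4676×43/43 = 30.4676 rpm, dir flips to −; running = −30.4676

-30.4676 rpm (opposite to input, |ω| = 30.4676 rpm)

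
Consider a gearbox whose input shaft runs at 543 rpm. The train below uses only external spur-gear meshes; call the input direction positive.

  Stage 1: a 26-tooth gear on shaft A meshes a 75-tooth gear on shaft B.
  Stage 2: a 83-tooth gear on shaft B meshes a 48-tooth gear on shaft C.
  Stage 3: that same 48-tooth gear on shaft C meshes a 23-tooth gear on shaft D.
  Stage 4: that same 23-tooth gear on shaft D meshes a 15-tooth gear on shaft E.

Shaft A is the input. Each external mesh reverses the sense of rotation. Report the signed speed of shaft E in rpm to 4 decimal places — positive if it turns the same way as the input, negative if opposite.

+1041.5947 rpm (same as input, |ω| = 1041.5947 rpm)

Stage 1 [26T→75T]: ω = 543.0000×26/75 = 188.2400 rpm, dir flips to −; running = −188.2400
Stage 2 [83T→48T]: ω = 188.2400×83/48 = 325.4983 rpm, dir flips to +; running = +325.4983
Stage 3 [48T→23T]: ω = 325.4983×48/23 = 679.3009 rpm, dir flips to −; running = −679.3009
Stage 4 [23T→15T]: ω = 679.3009×23/15 = 1041.5947 rpm, dir flips to +; running = +1041.5947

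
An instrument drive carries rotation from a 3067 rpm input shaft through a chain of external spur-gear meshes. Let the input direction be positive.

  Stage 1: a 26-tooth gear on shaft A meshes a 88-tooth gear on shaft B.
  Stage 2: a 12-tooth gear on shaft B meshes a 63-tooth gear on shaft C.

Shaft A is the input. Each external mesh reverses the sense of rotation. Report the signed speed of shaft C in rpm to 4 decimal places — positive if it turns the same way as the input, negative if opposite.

Stage 1 [26T→88T]: ω = 3067.0000×26/88 = 906.1591 rpm, dir flips to −; running = −906.1591
Stage 2 [12T→63T]: ω = 906.1591×12/63 = 172.6017 rpm, dir flips to +; running = +172.6017

+172.6017 rpm (same as input, |ω| = 172.6017 rpm)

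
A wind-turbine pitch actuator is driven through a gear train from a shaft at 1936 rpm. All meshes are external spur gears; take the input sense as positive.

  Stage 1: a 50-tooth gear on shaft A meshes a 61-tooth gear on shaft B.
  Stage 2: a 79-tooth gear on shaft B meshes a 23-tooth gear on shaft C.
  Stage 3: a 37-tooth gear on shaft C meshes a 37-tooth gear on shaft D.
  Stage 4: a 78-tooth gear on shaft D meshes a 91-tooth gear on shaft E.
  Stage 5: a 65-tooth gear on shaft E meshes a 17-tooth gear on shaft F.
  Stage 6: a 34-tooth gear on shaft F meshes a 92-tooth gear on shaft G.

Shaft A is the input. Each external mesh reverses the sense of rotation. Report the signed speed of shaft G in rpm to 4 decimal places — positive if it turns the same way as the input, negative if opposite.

+6601.6655 rpm (same as input, |ω| = 6601.6655 rpm)

Stage 1 [50T→61T]: ω = 1936.0000×50/61 = 1586.8852 rpm, dir flips to −; running = −1586.8852
Stage 2 [79T→23T]: ω = 1586.8852×79/23 = 5450.6058 rpm, dir flips to +; running = +5450.6058
Stage 3 [37T→37T]: ω = 5450.6058×37/37 = 5450.6058 rpm, dir flips to −; running = −5450.6058
Stage 4 [78T→91T]: ω = 5450.6058×78/91 = 4671.9479 rpm, dir flips to +; running = +4671.9479
Stage 5 [65T→17T]: ω = 4671.9479×65/17 = 17863.3301 rpm, dir flips to −; running = −17863.3301
Stage 6 [34T→92T]: ω = 17863.3301×34/92 = 6601.6655 rpm, dir flips to +; running = +6601.6655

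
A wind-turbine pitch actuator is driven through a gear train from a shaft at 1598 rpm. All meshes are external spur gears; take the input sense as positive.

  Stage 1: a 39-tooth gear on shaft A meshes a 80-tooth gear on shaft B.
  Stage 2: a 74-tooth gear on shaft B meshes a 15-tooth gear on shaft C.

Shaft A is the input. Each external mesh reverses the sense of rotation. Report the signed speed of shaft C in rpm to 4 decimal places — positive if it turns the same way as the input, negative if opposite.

Stage 1 [39T→80T]: ω = 1598.0000×39/80 = 779.0250 rpm, dir flips to −; running = −779.0250
Stage 2 [74T→15T]: ω = 779.0250×74/15 = 3843.1900 rpm, dir flips to +; running = +3843.1900

+3843.1900 rpm (same as input, |ω| = 3843.1900 rpm)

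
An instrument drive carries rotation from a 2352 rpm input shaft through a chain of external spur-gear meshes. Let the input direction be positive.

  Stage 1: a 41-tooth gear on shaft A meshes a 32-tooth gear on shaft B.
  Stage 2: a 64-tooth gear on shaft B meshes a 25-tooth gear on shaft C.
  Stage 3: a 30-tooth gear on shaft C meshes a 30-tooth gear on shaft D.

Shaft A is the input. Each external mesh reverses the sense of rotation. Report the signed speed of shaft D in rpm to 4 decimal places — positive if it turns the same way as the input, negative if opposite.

-7714.5600 rpm (opposite to input, |ω| = 7714.5600 rpm)

Stage 1 [41T→32T]: ω = 2352.0000×41/32 = 3013.5000 rpm, dir flips to −; running = −3013.5000
Stage 2 [64T→25T]: ω = 3013.5000×64/25 = 7714.5600 rpm, dir flips to +; running = +7714.5600
Stage 3 [30T→30T]: ω = 7714.5600×30/30 = 7714.5600 rpm, dir flips to −; running = −7714.5600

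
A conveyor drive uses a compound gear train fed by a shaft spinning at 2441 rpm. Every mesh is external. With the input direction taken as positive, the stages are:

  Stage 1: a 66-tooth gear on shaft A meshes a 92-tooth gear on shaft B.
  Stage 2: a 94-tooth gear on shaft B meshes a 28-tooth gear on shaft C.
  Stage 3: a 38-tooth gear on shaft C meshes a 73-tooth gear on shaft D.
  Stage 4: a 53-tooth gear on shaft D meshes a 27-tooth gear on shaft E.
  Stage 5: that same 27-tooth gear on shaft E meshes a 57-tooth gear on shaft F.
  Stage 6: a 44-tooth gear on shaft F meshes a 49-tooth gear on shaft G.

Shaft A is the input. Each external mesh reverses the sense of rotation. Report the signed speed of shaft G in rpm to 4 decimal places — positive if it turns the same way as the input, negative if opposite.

+2555.1244 rpm (same as input, |ω| = 2555.1244 rpm)

Stage 1 [66T→92T]: ω = 2441.0000×66/92 = 1751.1522 rpm, dir flips to −; running = −1751.1522
Stage 2 [94T→28T]: ω = 1751.1522×94/28 = 5878.8680 rpm, dir flips to +; running = +5878.8680
Stage 3 [38T→73T]: ω = 5878.8680×38/73 = 3060.2327 rpm, dir flips to −; running = −3060.2327
Stage 4 [53T→27T]: ω = 3060.2327×53/27 = 6007.1234 rpm, dir flips to +; running = +6007.1234
Stage 5 [27T→57T]: ω = 6007.1234×27/57 = 2845.4795 rpm, dir flips to −; running = −2845.4795
Stage 6 [44T→49T]: ω = 2845.4795×44/49 = 2555.1244 rpm, dir flips to +; running = +2555.1244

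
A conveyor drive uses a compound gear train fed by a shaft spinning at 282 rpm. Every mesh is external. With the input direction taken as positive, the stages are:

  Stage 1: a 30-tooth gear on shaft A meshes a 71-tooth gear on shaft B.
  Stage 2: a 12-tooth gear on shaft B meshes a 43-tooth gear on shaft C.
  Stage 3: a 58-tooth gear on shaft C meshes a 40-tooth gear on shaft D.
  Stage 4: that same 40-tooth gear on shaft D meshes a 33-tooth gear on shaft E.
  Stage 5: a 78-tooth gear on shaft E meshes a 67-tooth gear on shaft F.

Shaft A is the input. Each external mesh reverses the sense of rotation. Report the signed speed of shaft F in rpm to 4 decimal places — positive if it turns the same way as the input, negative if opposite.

Stage 1 [30T→71T]: ω = 282.0000×30/71 = 119.1549 rpm, dir flips to −; running = −119.1549
Stage 2 [12T→43T]: ω = 119.1549×12/43 = 33.2525 rpm, dir flips to +; running = +33.2525
Stage 3 [58T→40T]: ω = 33.2525×58/40 = 48.2162 rpm, dir flips to −; running = −48.2162
Stage 4 [40T→33T]: ω = 48.2162×40/33 = 58.4439 rpm, dir flips to +; running = +58.4439
Stage 5 [78T→67T]: ω = 58.4439×78/67 = 68.0391 rpm, dir flips to −; running = −68.0391

-68.0391 rpm (opposite to input, |ω| = 68.0391 rpm)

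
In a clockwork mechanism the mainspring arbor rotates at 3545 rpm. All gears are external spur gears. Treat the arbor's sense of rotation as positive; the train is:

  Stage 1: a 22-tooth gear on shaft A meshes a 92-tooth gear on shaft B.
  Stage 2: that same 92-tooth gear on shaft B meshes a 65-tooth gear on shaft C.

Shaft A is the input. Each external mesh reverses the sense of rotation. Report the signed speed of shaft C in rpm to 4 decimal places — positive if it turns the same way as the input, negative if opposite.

+1199.8462 rpm (same as input, |ω| = 1199.8462 rpm)

Stage 1 [22T→92T]: ω = 3545.0000×22/92 = 847.7174 rpm, dir flips to −; running = −847.7174
Stage 2 [92T→65T]: ω = 847.7174×92/65 = 1199.8462 rpm, dir flips to +; running = +1199.8462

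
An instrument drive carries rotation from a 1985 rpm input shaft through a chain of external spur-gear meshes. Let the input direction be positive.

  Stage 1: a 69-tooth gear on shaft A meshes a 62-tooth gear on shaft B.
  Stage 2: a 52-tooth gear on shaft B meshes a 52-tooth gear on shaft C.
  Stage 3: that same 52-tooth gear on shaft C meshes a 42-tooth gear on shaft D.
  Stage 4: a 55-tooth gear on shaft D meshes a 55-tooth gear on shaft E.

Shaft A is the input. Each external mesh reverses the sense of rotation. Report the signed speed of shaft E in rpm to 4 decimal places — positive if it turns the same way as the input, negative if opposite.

+2735.0922 rpm (same as input, |ω| = 2735.0922 rpm)

Stage 1 [69T→62T]: ω = 1985.0000×69/62 = 2209.1129 rpm, dir flips to −; running = −2209.1129
Stage 2 [52T→52T]: ω = 2209.1129×52/52 = 2209.1129 rpm, dir flips to +; running = +2209.1129
Stage 3 [52T→42T]: ω = 2209.1129×52/42 = 2735.0922 rpm, dir flips to −; running = −2735.0922
Stage 4 [55T→55T]: ω = 2735.0922×55/55 = 2735.0922 rpm, dir flips to +; running = +2735.0922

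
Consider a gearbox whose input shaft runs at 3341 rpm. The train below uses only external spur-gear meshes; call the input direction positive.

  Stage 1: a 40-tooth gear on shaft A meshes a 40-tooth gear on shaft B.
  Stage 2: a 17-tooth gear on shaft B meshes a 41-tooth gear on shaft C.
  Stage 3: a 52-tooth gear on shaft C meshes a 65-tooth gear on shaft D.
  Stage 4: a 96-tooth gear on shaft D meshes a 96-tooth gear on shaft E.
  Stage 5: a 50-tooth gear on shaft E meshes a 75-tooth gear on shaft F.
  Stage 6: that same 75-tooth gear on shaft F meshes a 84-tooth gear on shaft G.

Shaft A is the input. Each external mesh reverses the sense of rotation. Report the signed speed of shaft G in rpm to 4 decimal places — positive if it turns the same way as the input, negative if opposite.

Stage 1 [40T→40T]: ω = 3341.0000×40/40 = 3341.0000 rpm, dir flips to −; running = −3341.0000
Stage 2 [17T→41T]: ω = 3341.0000×17/41 = 1385.2927 rpm, dir flips to +; running = +1385.2927
Stage 3 [52T→65T]: ω = 1385.2927×52/65 = 1108.2341 rpm, dir flips to −; running = −1108.2341
Stage 4 [96T→96T]: ω = 1108.2341×96/96 = 1108.2341 rpm, dir flips to +; running = +1108.2341
Stage 5 [50T→75T]: ω = 1108.2341×50/75 = 738.8228 rpm, dir flips to −; running = −738.8228
Stage 6 [75T→84T]: ω = 738.8228×75/84 = 659.6632 rpm, dir flips to +; running = +659.6632

+659.6632 rpm (same as input, |ω| = 659.6632 rpm)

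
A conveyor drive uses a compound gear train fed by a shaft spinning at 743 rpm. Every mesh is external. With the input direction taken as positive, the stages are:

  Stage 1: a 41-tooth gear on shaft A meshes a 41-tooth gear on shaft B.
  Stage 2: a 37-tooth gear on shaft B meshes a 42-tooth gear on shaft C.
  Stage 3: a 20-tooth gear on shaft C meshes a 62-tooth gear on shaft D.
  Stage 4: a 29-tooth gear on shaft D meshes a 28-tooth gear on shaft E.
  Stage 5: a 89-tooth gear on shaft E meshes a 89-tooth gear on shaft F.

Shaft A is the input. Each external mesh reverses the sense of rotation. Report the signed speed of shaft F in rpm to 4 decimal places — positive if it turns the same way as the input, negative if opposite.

Stage 1 [41T→41T]: ω = 743.0000×41/41 = 743.0000 rpm, dir flips to −; running = −743.0000
Stage 2 [37T→42T]: ω = 743.0000×37/42 = 654.5476 rpm, dir flips to +; running = +654.5476
Stage 3 [20T→62T]: ω = 654.5476×20/62 = 211.1444 rpm, dir flips to −; running = −211.1444
Stage 4 [29T→28T]: ω = 211.1444×29/28 = 218.6853 rpm, dir flips to +; running = +218.6853
Stage 5 [89T→89T]: ω = 218.6853×89/89 = 218.6853 rpm, dir flips to −; running = −218.6853

-218.6853 rpm (opposite to input, |ω| = 218.6853 rpm)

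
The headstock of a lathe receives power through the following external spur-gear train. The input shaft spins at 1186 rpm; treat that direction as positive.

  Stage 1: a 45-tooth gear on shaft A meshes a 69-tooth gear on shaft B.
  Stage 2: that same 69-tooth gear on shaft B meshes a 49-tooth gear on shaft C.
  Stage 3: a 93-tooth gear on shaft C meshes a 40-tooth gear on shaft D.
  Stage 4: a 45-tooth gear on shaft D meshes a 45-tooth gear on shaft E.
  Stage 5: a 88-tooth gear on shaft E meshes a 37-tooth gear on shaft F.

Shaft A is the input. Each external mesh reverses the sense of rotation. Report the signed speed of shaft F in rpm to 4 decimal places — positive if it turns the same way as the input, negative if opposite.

Stage 1 [45T→69T]: ω = 1186.0000×45/69 = 773.4783 rpm, dir flips to −; running = −773.4783
Stage 2 [69T→49T]: ω = 773.4783×69/49 = 1089.1837 rpm, dir flips to +; running = +1089.1837
Stage 3 [93T→40T]: ω = 1089.1837×93/40 = 2532.3520 rpm, dir flips to −; running = −2532.3520
Stage 4 [45T→45T]: ω = 2532.3520×45/45 = 2532.3520 rpm, dir flips to +; running = +2532.3520
Stage 5 [88T→37T]: ω = 2532.3520×88/37 = 6022.8913 rpm, dir flips to −; running = −6022.8913

-6022.8913 rpm (opposite to input, |ω| = 6022.8913 rpm)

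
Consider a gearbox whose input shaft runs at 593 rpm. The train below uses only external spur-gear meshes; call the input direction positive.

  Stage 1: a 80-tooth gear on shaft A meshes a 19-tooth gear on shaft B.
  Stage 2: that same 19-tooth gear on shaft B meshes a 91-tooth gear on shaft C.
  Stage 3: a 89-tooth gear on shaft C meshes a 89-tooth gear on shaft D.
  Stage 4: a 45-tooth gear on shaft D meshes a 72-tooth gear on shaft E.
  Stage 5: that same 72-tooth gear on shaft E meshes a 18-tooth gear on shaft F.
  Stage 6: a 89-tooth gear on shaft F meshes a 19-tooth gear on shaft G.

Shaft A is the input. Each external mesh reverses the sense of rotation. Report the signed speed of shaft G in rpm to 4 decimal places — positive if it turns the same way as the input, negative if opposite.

+6104.9161 rpm (same as input, |ω| = 6104.9161 rpm)

Stage 1 [80T→19T]: ω = 593.0000×80/19 = 2496.8421 rpm, dir flips to −; running = −2496.8421
Stage 2 [19T→91T]: ω = 2496.8421×19/91 = 521.3187 rpm, dir flips to +; running = +521.3187
Stage 3 [89T→89T]: ω = 521.3187×89/89 = 521.3187 rpm, dir flips to −; running = −521.3187
Stage 4 [45T→72T]: ω = 521.3187×45/72 = 325.8242 rpm, dir flips to +; running = +325.8242
Stage 5 [72T→18T]: ω = 325.8242×72/18 = 1303.2967 rpm, dir flips to −; running = −1303.2967
Stage 6 [89T→19T]: ω = 1303.2967×89/19 = 6104.9161 rpm, dir flips to +; running = +6104.9161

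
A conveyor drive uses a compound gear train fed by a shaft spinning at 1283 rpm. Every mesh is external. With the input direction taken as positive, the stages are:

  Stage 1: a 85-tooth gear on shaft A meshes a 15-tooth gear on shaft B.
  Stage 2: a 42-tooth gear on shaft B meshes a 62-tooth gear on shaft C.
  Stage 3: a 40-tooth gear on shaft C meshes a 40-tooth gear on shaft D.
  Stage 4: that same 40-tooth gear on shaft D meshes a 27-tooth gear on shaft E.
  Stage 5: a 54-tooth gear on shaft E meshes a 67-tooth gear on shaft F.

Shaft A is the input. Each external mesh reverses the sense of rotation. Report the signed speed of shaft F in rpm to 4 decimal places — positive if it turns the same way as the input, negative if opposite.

-5880.6740 rpm (opposite to input, |ω| = 5880.6740 rpm)

Stage 1 [85T→15T]: ω = 1283.0000×85/15 = 7270.3333 rpm, dir flips to −; running = −7270.3333
Stage 2 [42T→62T]: ω = 7270.3333×42/62 = 4925.0645 rpm, dir flips to +; running = +4925.0645
Stage 3 [40T→40T]: ω = 4925.0645×40/40 = 4925.0645 rpm, dir flips to −; running = −4925.0645
Stage 4 [40T→27T]: ω = 4925.0645×40/27 = 7296.3919 rpm, dir flips to +; running = +7296.3919
Stage 5 [54T→67T]: ω = 7296.3919×54/67 = 5880.6740 rpm, dir flips to −; running = −5880.6740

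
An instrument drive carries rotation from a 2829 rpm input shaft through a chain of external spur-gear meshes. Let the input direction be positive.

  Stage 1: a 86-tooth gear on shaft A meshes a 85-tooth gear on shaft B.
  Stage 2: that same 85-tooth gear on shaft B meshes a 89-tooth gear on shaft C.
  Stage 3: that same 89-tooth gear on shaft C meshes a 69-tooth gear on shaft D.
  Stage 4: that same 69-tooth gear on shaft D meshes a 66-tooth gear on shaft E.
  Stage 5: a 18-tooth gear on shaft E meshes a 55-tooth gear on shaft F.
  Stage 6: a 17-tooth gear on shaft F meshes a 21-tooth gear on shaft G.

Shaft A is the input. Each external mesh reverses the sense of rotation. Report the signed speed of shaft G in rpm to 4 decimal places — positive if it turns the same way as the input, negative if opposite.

Stage 1 [86T→85T]: ω = 2829.0000×86/85 = 2862.2824 rpm, dir flips to −; running = −2862.2824
Stage 2 [85T→89T]: ω = 2862.2824×85/89 = 2733.6404 rpm, dir flips to +; running = +2733.6404
Stage 3 [89T→69T]: ω = 2733.6404×89/69 = 3526.0000 rpm, dir flips to −; running = −3526.0000
Stage 4 [69T→66T]: ω = 3526.0000×69/66 = 3686.2727 rpm, dir flips to +; running = +3686.2727
Stage 5 [18T→55T]: ω = 3686.2727×18/55 = 1206.4165 rpm, dir flips to −; running = −1206.4165
Stage 6 [17T→21T]: ω = 1206.4165×17/21 = 976.6229 rpm, dir flips to +; running = +976.6229

+976.6229 rpm (same as input, |ω| = 976.6229 rpm)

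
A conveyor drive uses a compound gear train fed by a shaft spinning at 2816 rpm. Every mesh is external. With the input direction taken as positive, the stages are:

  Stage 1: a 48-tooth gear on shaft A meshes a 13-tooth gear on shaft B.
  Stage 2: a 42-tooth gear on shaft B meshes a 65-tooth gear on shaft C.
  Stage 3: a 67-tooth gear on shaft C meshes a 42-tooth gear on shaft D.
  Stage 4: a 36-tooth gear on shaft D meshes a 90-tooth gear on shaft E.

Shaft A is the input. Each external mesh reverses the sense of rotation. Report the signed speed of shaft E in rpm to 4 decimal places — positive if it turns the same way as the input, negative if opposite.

Stage 1 [48T→13T]: ω = 2816.0000×48/13 = 10397.5385 rpm, dir flips to −; running = −10397.5385
Stage 2 [42T→65T]: ω = 10397.5385×42/65 = 6718.4095 rpm, dir flips to +; running = +6718.4095
Stage 3 [67T→42T]: ω = 6718.4095×67/42 = 10717.4627 rpm, dir flips to −; running = −10717.4627
Stage 4 [36T→90T]: ω = 10717.4627×36/90 = 4286.9851 rpm, dir flips to +; running = +4286.9851

+4286.9851 rpm (same as input, |ω| = 4286.9851 rpm)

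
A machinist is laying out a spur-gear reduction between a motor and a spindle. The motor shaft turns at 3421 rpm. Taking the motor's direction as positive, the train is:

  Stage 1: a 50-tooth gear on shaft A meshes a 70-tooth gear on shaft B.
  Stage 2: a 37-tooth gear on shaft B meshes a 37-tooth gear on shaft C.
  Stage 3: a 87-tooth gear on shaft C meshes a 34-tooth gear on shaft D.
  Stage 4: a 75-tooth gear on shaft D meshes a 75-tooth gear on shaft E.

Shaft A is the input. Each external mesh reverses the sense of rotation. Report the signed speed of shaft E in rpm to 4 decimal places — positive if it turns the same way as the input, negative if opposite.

+6252.6681 rpm (same as input, |ω| = 6252.6681 rpm)

Stage 1 [50T→70T]: ω = 3421.0000×50/70 = 2443.5714 rpm, dir flips to −; running = −2443.5714
Stage 2 [37T→37T]: ω = 2443.5714×37/37 = 2443.5714 rpm, dir flips to +; running = +2443.5714
Stage 3 [87T→34T]: ω = 2443.5714×87/34 = 6252.6681 rpm, dir flips to −; running = −6252.6681
Stage 4 [75T→75T]: ω = 6252.6681×75/75 = 6252.6681 rpm, dir flips to +; running = +6252.6681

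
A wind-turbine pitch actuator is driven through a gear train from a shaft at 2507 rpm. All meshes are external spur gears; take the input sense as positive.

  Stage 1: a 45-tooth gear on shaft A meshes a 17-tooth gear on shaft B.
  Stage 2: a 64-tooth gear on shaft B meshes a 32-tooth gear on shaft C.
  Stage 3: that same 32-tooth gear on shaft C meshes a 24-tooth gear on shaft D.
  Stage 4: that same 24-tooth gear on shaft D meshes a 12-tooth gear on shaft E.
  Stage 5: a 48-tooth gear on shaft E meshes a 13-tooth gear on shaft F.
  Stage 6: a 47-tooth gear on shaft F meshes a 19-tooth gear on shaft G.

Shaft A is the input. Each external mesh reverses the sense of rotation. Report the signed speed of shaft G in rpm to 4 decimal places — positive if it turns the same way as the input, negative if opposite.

Stage 1 [45T→17T]: ω = 2507.0000×45/17 = 6636.1765 rpm, dir flips to −; running = −6636.1765
Stage 2 [64T→32T]: ω = 6636.1765×64/32 = 13272.3529 rpm, dir flips to +; running = +13272.3529
Stage 3 [32T→24T]: ω = 13272.3529×32/24 = 17696.4706 rpm, dir flips to −; running = −17696.4706
Stage 4 [24T→12T]: ω = 17696.4706×24/12 = 35392.9412 rpm, dir flips to +; running = +35392.9412
Stage 5 [48T→13T]: ω = 35392.9412×48/13 = 130681.6290 rpm, dir flips to −; running = −130681.6290
Stage 6 [47T→19T]: ω = 130681.6290×47/19 = 323265.0822 rpm, dir flips to +; running = +323265.0822

+323265.0822 rpm (same as input, |ω| = 323265.0822 rpm)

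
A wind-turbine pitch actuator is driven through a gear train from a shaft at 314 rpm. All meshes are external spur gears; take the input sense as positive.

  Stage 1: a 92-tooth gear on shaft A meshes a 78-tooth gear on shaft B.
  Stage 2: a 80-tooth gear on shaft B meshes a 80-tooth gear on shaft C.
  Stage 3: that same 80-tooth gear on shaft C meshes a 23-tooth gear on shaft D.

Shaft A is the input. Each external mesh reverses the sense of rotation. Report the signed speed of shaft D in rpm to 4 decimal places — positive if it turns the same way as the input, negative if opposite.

-1288.2051 rpm (opposite to input, |ω| = 1288.2051 rpm)

Stage 1 [92T→78T]: ω = 314.0000×92/78 = 370.3590 rpm, dir flips to −; running = −370.3590
Stage 2 [80T→80T]: ω = 370.3590×80/80 = 370.3590 rpm, dir flips to +; running = +370.3590
Stage 3 [80T→23T]: ω = 370.3590×80/23 = 1288.2051 rpm, dir flips to −; running = −1288.2051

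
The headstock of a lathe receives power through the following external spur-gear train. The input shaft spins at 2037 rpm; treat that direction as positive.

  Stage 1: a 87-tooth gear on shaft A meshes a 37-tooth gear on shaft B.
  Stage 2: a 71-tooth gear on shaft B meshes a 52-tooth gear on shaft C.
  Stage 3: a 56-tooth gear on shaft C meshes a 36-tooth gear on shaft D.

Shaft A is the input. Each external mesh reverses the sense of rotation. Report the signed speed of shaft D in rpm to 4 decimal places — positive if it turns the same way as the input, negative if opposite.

-10173.0010 rpm (opposite to input, |ω| = 10173.0010 rpm)

Stage 1 [87T→37T]: ω = 2037.0000×87/37 = 4789.7027 rpm, dir flips to −; running = −4789.7027
Stage 2 [71T→52T]: ω = 4789.7027×71/52 = 6539.7864 rpm, dir flips to +; running = +6539.7864
Stage 3 [56T→36T]: ω = 6539.7864×56/36 = 10173.0010 rpm, dir flips to −; running = −10173.0010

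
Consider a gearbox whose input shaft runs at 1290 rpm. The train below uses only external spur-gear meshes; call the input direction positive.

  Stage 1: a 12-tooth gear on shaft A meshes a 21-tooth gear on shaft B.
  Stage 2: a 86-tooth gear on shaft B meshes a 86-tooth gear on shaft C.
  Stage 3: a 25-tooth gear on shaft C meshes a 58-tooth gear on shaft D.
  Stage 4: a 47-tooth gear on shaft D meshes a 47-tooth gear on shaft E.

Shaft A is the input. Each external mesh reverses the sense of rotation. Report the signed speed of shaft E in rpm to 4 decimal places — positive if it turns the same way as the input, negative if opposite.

+317.7340 rpm (same as input, |ω| = 317.7340 rpm)

Stage 1 [12T→21T]: ω = 1290.0000×12/21 = 737.1429 rpm, dir flips to −; running = −737.1429
Stage 2 [86T→86T]: ω = 737.1429×86/86 = 737.1429 rpm, dir flips to +; running = +737.1429
Stage 3 [25T→58T]: ω = 737.1429×25/58 = 317.7340 rpm, dir flips to −; running = −317.7340
Stage 4 [47T→47T]: ω = 317.7340×47/47 = 317.7340 rpm, dir flips to +; running = +317.7340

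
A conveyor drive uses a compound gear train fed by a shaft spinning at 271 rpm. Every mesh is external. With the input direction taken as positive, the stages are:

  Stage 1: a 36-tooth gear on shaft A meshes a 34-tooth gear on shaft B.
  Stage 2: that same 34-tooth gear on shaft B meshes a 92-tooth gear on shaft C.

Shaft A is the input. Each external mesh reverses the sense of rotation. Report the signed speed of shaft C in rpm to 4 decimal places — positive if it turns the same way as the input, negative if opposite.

Stage 1 [36T→34T]: ω = 271.0000×36/34 = 286.9412 rpm, dir flips to −; running = −286.9412
Stage 2 [34T→92T]: ω = 286.9412×34/92 = 106.0435 rpm, dir flips to +; running = +106.0435

+106.0435 rpm (same as input, |ω| = 106.0435 rpm)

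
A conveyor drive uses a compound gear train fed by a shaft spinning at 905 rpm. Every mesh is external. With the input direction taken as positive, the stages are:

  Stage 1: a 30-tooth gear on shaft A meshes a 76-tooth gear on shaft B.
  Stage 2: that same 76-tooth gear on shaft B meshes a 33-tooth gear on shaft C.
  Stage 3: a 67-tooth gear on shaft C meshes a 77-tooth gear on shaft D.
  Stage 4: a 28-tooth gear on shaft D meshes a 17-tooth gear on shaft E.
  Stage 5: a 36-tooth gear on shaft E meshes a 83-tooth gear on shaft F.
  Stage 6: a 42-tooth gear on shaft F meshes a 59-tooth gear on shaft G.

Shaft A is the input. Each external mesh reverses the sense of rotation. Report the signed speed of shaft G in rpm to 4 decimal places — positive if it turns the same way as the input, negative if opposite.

Stage 1 [30T→76T]: ω = 905.0000×30/76 = 357.2368 rpm, dir flips to −; running = −357.2368
Stage 2 [76T→33T]: ω = 357.2368×76/33 = 822.7273 rpm, dir flips to +; running = +822.7273
Stage 3 [67T→77T]: ω = 822.7273×67/77 = 715.8796 rpm, dir flips to −; running = −715.8796
Stage 4 [28T→17T]: ω = 715.8796×28/17 = 1179.0958 rpm, dir flips to +; running = +1179.0958
Stage 5 [36T→83T]: ω = 1179.0958×36/83 = 511.4150 rpm, dir flips to −; running = −511.4150
Stage 6 [42T→59T]: ω = 511.4150×42/59 = 364.0582 rpm, dir flips to +; running = +364.0582

+364.0582 rpm (same as input, |ω| = 364.0582 rpm)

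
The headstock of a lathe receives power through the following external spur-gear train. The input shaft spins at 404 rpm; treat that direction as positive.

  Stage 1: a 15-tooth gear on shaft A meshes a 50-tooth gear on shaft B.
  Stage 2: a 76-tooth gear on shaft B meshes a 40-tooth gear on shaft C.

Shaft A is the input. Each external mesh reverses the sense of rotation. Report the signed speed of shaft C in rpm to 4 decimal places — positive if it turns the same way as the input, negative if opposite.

+230.2800 rpm (same as input, |ω| = 230.2800 rpm)

Stage 1 [15T→50T]: ω = 404.0000×15/50 = 121.2000 rpm, dir flips to −; running = −121.2000
Stage 2 [76T→40T]: ω = 121.2000×76/40 = 230.2800 rpm, dir flips to +; running = +230.2800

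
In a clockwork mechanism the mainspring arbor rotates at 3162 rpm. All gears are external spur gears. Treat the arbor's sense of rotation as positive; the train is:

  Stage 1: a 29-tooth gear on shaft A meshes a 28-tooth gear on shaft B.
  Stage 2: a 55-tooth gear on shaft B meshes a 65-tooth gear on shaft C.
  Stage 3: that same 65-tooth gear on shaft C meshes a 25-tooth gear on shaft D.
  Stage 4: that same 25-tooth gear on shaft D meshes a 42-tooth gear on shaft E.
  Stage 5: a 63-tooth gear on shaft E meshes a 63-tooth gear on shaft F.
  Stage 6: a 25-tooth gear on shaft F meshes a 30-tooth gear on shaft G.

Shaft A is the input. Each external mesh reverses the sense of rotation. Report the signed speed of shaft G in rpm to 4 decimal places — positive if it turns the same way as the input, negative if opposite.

Stage 1 [29T→28T]: ω = 3162.0000×29/28 = 3274.9286 rpm, dir flips to −; running = −3274.9286
Stage 2 [55T→65T]: ω = 3274.9286×55/65 = 2771.0934 rpm, dir flips to +; running = +2771.0934
Stage 3 [65T→25T]: ω = 2771.0934×65/25 = 7204.8429 rpm, dir flips to −; running = −7204.8429
Stage 4 [25T→42T]: ω = 7204.8429×25/42 = 4288.5969 rpm, dir flips to +; running = +4288.5969
Stage 5 [63T→63T]: ω = 4288.5969×63/63 = 4288.5969 rpm, dir flips to −; running = −4288.5969
Stage 6 [25T→30T]: ω = 4288.5969×25/30 = 3573.8308 rpm, dir flips to +; running = +3573.8308

+3573.8308 rpm (same as input, |ω| = 3573.8308 rpm)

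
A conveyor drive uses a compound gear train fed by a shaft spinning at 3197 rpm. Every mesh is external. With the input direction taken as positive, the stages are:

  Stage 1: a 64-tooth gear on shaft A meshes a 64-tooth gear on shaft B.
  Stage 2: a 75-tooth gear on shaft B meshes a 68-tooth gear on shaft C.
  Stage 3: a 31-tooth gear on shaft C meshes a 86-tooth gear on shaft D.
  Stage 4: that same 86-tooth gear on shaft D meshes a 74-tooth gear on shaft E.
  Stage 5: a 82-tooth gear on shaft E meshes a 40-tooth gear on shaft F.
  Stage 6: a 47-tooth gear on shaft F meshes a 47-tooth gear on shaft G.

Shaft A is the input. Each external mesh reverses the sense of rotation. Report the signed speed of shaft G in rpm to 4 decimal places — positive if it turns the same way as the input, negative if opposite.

Stage 1 [64T→64T]: ω = 3197.0000×64/64 = 3197.0000 rpm, dir flips to −; running = −3197.0000
Stage 2 [75T→68T]: ω = 3197.0000×75/68 = 3526.1029 rpm, dir flips to +; running = +3526.1029
Stage 3 [31T→86T]: ω = 3526.1029×31/86 = 1271.0371 rpm, dir flips to −; running = −1271.0371
Stage 4 [86T→74T]: ω = 1271.0371×86/74 = 1477.1512 rpm, dir flips to +; running = +1477.1512
Stage 5 [82T→40T]: ω = 1477.1512×82/40 = 3028.1600 rpm, dir flips to −; running = −3028.1600
Stage 6 [47T→47T]: ω = 3028.1600×47/47 = 3028.1600 rpm, dir flips to +; running = +3028.1600

+3028.1600 rpm (same as input, |ω| = 3028.1600 rpm)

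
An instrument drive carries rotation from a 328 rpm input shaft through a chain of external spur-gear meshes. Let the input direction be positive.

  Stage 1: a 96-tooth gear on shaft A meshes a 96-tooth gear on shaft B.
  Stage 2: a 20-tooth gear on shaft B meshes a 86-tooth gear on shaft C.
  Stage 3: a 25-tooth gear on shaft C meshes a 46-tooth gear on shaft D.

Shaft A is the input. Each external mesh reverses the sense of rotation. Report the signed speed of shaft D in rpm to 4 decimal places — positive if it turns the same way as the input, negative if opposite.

Stage 1 [96T→96T]: ω = 328.0000×96/96 = 328.0000 rpm, dir flips to −; running = −328.0000
Stage 2 [20T→86T]: ω = 328.0000×20/86 = 76.2791 rpm, dir flips to +; running = +76.2791
Stage 3 [25T→46T]: ω = 76.2791×25/46 = 41.4560 rpm, dir flips to −; running = −41.4560

-41.4560 rpm (opposite to input, |ω| = 41.4560 rpm)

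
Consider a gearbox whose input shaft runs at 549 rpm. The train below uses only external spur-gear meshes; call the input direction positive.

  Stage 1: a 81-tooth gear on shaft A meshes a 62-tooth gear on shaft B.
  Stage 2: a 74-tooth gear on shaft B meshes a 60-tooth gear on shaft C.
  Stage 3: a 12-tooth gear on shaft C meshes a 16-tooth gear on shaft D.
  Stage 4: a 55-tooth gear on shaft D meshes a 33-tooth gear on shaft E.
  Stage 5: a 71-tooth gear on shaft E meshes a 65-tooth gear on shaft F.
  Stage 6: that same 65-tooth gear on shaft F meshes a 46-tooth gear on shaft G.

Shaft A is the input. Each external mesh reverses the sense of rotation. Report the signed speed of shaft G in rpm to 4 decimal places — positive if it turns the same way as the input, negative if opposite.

Stage 1 [81T→62T]: ω = 549.0000×81/62 = 717.2419 rpm, dir flips to −; running = −717.2419
Stage 2 [74T→60T]: ω = 717.2419×74/60 = 884.5984 rpm, dir flips to +; running = +884.5984
Stage 3 [12T→16T]: ω = 884.5984×12/16 = 663.4488 rpm, dir flips to −; running = −663.4488
Stage 4 [55T→33T]: ω = 663.4488×55/33 = 1105.7480 rpm, dir flips to +; running = +1105.7480
Stage 5 [71T→65T]: ω = 1105.7480×71/65 = 1207.8170 rpm, dir flips to −; running = −1207.8170
Stage 6 [65T→46T]: ω = 1207.8170×65/46 = 1706.6980 rpm, dir flips to +; running = +1706.6980

+1706.6980 rpm (same as input, |ω| = 1706.6980 rpm)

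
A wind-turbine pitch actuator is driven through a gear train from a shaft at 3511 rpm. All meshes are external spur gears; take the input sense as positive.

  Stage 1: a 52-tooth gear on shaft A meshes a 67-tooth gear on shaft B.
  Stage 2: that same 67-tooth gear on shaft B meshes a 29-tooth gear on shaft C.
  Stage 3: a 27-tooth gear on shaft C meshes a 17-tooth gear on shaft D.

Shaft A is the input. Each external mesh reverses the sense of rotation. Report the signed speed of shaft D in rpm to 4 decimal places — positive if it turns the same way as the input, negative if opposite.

-9998.8722 rpm (opposite to input, |ω| = 9998.8722 rpm)

Stage 1 [52T→67T]: ω = 3511.0000×52/67 = 2724.9552 rpm, dir flips to −; running = −2724.9552
Stage 2 [67T→29T]: ω = 2724.9552×67/29 = 6295.5862 rpm, dir flips to +; running = +6295.5862
Stage 3 [27T→17T]: ω = 6295.5862×27/17 = 9998.8722 rpm, dir flips to −; running = −9998.8722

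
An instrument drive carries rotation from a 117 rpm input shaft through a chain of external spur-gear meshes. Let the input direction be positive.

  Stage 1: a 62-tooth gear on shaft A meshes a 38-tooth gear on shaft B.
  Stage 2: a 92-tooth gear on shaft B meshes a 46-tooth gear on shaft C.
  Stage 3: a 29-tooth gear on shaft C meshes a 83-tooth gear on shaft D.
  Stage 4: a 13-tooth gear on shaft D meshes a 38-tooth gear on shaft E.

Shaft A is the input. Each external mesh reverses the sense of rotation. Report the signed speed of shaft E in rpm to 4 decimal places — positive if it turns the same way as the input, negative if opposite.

Stage 1 [62T→38T]: ω = 117.0000×62/38 = 190.8947 rpm, dir flips to −; running = −190.8947
Stage 2 [92T→46T]: ω = 190.8947×92/46 = 381.7895 rpm, dir flips to +; running = +381.7895
Stage 3 [29T→83T]: ω = 381.7895×29/83 = 133.3963 rpm, dir flips to −; running = −133.3963
Stage 4 [13T→38T]: ω = 133.3963×13/38 = 45.6356 rpm, dir flips to +; running = +45.6356

+45.6356 rpm (same as input, |ω| = 45.6356 rpm)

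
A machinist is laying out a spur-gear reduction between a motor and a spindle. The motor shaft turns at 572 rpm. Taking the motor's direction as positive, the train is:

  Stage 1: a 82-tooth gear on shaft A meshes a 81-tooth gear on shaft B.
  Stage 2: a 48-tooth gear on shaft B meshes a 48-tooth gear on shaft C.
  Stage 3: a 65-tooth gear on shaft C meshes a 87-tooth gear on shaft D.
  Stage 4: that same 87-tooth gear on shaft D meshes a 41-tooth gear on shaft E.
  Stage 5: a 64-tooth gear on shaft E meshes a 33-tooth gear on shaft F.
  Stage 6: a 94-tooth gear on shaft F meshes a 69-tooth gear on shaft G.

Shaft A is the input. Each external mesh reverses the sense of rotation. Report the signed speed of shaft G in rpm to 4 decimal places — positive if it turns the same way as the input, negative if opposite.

Stage 1 [82T→81T]: ω = 572.0000×82/81 = 579.0617 rpm, dir flips to −; running = −579.0617
Stage 2 [48T→48T]: ω = 579.0617×48/48 = 579.0617 rpm, dir flips to +; running = +579.0617
Stage 3 [65T→87T]: ω = 579.0617×65/87 = 432.6323 rpm, dir flips to −; running = −432.6323
Stage 4 [87T→41T]: ω = 432.6323×87/41 = 918.0247 rpm, dir flips to +; running = +918.0247
Stage 5 [64T→33T]: ω = 918.0247×64/33 = 1780.4115 rpm, dir flips to −; running = −1780.4115
Stage 6 [94T→69T]: ω = 1780.4115×94/69 = 2425.4882 rpm, dir flips to +; running = +2425.4882

+2425.4882 rpm (same as input, |ω| = 2425.4882 rpm)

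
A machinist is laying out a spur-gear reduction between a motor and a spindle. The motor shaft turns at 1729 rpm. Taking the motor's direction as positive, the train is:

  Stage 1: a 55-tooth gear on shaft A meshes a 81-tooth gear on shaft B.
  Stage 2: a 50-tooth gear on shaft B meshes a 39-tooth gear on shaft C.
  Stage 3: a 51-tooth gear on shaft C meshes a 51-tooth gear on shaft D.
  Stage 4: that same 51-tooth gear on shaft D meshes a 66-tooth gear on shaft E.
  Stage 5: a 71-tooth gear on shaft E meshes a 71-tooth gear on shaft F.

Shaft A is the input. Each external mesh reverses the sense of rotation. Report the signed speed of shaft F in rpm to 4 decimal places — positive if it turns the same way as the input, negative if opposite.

Stage 1 [55T→81T]: ω = 1729.0000×55/81 = 1174.0123 rpm, dir flips to −; running = −1174.0123
Stage 2 [50T→39T]: ω = 1174.0123×50/39 = 1505.1440 rpm, dir flips to +; running = +1505.1440
Stage 3 [51T→51T]: ω = 1505.1440×51/51 = 1505.1440 rpm, dir flips to −; running = −1505.1440
Stage 4 [51T→66T]: ω = 1505.1440×51/66 = 1163.0658 rpm, dir flips to +; running = +1163.0658
Stage 5 [71T→71T]: ω = 1163.0658×71/71 = 1163.0658 rpm, dir flips to −; running = −1163.0658

-1163.0658 rpm (opposite to input, |ω| = 1163.0658 rpm)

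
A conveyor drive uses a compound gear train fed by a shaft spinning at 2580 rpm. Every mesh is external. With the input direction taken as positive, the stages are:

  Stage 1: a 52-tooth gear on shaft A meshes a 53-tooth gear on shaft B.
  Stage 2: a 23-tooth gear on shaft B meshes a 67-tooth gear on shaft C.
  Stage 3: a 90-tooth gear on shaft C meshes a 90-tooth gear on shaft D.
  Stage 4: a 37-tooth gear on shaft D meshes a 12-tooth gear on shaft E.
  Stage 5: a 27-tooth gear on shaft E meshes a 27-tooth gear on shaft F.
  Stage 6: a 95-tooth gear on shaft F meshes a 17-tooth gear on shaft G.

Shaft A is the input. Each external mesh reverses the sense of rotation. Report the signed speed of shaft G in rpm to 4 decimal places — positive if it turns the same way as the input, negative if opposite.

Stage 1 [52T→53T]: ω = 2580.0000×52/53 = 2531.3208 rpm, dir flips to −; running = −2531.3208
Stage 2 [23T→67T]: ω = 2531.3208×23/67 = 868.9609 rpm, dir flips to +; running = +868.9609
Stage 3 [90T→90T]: ω = 868.9609×90/90 = 868.9609 rpm, dir flips to −; running = −868.9609
Stage 4 [37T→12T]: ω = 868.9609×37/12 = 2679.2960 rpm, dir flips to +; running = +2679.2960
Stage 5 [27T→27T]: ω = 2679.2960×27/27 = 2679.2960 rpm, dir flips to −; running = −2679.2960
Stage 6 [95T→17T]: ω = 2679.2960×95/17 = 14972.5363 rpm, dir flips to +; running = +14972.5363

+14972.5363 rpm (same as input, |ω| = 14972.5363 rpm)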